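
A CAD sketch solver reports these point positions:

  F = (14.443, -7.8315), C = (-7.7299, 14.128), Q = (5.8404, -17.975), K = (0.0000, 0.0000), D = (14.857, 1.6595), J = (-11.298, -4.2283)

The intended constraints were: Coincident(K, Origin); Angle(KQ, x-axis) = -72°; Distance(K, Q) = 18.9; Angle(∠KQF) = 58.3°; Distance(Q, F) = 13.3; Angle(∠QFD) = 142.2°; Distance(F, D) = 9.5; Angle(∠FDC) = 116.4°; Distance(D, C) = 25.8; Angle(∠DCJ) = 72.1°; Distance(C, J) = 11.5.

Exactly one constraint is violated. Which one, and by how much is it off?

Distance(C, J) = 11.5 — off by 7.20.

K = (0.00, 0.00) ✓; KQ at -72.00° ✓; |KQ| = 18.90 ✓; ∠KQF = 58.30° ✓; |QF| = 13.30 ✓; ∠QFD = 142.2° ✓; |FD| = 9.500 ✓; ∠FDC = 116.4° ✓; |DC| = 25.80 ✓; ∠DCJ = 72.10° ✓; |CJ| = 18.70 ✗.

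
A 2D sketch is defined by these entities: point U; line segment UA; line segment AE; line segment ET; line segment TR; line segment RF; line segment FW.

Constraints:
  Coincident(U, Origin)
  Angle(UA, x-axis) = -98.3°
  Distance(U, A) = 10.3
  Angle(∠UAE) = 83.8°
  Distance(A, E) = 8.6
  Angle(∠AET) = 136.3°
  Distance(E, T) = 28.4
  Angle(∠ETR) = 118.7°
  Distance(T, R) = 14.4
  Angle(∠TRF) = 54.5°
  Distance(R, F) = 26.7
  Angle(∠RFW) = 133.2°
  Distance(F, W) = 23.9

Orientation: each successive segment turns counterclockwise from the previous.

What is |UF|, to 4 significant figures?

7.788

∠ETR = 118.7° gives TR at 102.9° from the x-axis; with |TR| = 14.4, R = (25.13, 22.38). ∠TRF = 54.5° gives RF at -131.6° from the x-axis; with |RF| = 26.7, F = (7.403, 2.419). Then |UF| = |F − U| = 7.788.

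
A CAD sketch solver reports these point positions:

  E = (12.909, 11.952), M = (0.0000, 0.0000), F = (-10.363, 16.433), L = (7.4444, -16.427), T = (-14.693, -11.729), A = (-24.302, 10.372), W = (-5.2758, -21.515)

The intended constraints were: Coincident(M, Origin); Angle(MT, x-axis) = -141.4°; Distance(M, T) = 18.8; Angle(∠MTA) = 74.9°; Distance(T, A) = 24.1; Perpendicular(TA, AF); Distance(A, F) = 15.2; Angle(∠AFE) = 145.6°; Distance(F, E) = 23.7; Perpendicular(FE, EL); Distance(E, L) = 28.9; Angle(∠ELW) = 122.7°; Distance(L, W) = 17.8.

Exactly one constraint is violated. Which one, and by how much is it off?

Distance(L, W) = 17.8 — off by 4.10.

M = (0.00, 0.00) ✓; MT at -141.4° ✓; |MT| = 18.80 ✓; ∠MTA = 74.90° ✓; |TA| = 24.10 ✓; ∠(TA, AF) = 90.00° ✓; |AF| = 15.20 ✓; ∠AFE = 145.6° ✓; |FE| = 23.70 ✓; ∠(FE, EL) = 90.00° ✓; |EL| = 28.90 ✓; ∠ELW = 122.7° ✓; |LW| = 13.70 ✗.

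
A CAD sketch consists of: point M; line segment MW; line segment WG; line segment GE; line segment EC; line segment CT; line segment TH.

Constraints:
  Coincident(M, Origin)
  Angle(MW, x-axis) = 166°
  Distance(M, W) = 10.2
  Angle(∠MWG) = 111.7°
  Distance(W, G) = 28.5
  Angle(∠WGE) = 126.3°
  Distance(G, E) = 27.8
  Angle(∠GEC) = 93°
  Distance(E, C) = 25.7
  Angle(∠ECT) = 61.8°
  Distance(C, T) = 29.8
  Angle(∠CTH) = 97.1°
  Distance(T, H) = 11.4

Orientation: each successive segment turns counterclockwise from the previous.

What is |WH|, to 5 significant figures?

30.731

M is at the origin; MW runs at 166.0° with length 10.2, so W = (-9.8970, 2.4676). ∠MWG = 111.7° gives WG at -125.70° from the x-axis; with |WG| = 28.5, G = (-26.528, -20.677). ∠WGE = 126.3° gives GE at -72.000° from the x-axis; with |GE| = 27.8, E = (-17.937, -47.116). ∠GEC = 93.0° gives EC at 15.000° from the x-axis; with |EC| = 25.7, C = (6.8870, -40.464). ∠ECT = 61.8° gives CT at 133.20° from the x-axis; with |CT| = 29.8, T = (-13.512, -18.741). ∠CTH = 97.1° gives TH at -143.90° from the x-axis; with |TH| = 11.4, H = (-22.724, -25.458). Then |WH| = |H − W| = 30.731.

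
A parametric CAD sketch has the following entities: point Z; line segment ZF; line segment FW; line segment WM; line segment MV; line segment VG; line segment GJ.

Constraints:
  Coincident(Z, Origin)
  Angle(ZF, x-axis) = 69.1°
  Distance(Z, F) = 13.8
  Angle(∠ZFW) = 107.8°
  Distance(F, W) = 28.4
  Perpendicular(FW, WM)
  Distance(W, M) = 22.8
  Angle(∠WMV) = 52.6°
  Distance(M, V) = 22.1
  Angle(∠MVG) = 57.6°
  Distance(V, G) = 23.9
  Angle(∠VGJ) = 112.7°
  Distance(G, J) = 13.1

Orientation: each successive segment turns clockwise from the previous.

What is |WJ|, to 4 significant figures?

17.47

Z is at the origin; ZF runs at 69.1° with length 13.8, so F = (4.923, 12.89). ∠ZFW = 107.8° gives FW at -3.100° from the x-axis; with |FW| = 28.4, W = (33.28, 11.36). FW ⟂ WM, so WM runs at -93.10°; with |WM| = 22.8, M = (32.05, -11.41). ∠WMV = 52.6° gives MV at 139.5° from the x-axis; with |MV| = 22.1, V = (15.24, 2.942). ∠MVG = 57.6° gives VG at 17.10° from the x-axis; with |VG| = 23.9, G = (38.09, 9.970). ∠VGJ = 112.7° gives GJ at -50.20° from the x-axis; with |GJ| = 13.1, J = (46.47, -0.09460). Then |WJ| = |J − W| = 17.47.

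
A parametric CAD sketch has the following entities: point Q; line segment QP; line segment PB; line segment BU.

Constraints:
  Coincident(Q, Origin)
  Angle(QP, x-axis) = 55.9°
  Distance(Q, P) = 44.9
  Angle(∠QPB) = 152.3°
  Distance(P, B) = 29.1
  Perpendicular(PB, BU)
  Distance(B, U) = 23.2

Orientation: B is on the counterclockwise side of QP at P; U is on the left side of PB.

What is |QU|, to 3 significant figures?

68.9

Q is at the origin; QP runs at 55.9° with length 44.9, so P = 44.9·(cos 55.9°, sin 55.9°) = (25.2, 37.2). ∠QPB = 152.3°, so PB runs at 55.9° + (180° − 152.3°) = 83.6° from the x-axis; with |PB| = 29.1, B = P + 29.1·(cos 83.6°, sin 83.6°) = (28.4, 66.1). PB is perpendicular to BU; with |BU| = 23.2 on the left of PB, U = B + 23.2·(-0.994, 0.111) = (5.36, 68.7). Then |QU| = |U − Q| = 68.9.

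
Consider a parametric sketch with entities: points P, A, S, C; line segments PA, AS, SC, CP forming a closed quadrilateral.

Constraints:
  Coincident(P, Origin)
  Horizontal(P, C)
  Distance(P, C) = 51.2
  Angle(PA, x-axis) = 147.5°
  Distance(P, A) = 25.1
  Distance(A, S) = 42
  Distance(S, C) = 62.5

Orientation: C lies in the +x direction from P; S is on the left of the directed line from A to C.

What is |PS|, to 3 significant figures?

45.0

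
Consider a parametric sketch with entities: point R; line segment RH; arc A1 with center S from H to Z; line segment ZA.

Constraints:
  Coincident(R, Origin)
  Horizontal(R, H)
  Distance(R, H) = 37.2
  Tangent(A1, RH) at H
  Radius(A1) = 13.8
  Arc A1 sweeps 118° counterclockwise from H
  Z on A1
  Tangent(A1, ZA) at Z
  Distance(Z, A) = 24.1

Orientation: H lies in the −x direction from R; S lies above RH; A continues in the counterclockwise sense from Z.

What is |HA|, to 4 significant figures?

41.57

R is at the origin; R and H share the same y with |RH| = 37.2 and H on the −x side, so H = (-37.20, 0.000). Since A1 is tangent to RH there, SH ⟂ RH, so S = H + (0, 13.8) = (-37.20, 13.80). On A1, H sits at bearing -90° from S; a 118° counterclockwise sweep puts Z at bearing 28°, so Z = S + 13.8·(cos 28°, sin 28°) = (-25.02, 20.28). The tangent condition forces SZ to be normal to ZA, so ZA runs along (−sin 28°, cos 28°); with |ZA| = 24.1, A = (-36.33, 41.56). Then |HA| = |A − H| = 41.57.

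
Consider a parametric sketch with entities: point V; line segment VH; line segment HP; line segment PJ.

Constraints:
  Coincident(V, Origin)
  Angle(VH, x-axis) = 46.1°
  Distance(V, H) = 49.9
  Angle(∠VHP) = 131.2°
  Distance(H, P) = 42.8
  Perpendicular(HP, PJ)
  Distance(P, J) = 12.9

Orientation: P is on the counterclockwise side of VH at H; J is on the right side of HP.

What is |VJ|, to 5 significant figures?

90.942

V is at the origin; VH runs at 46.1° with length 49.9, so H = 49.9·(cos 46.1°, sin 46.1°) = (34.601, 35.956). ∠VHP = 131.2°, so HP runs at 46.1° + (180° − 131.2°) = 94.900° from the x-axis; with |HP| = 42.8, P = H + 42.8·(cos 94.900°, sin 94.900°) = (30.945, 78.599). The perpendicularity gives PJ at right angles to HP; with |PJ| = 12.9 on the right of HP, J = P + 12.9·(0.99635, 0.085417) = (43.798, 79.701). Then |VJ| = |J − V| = 90.942.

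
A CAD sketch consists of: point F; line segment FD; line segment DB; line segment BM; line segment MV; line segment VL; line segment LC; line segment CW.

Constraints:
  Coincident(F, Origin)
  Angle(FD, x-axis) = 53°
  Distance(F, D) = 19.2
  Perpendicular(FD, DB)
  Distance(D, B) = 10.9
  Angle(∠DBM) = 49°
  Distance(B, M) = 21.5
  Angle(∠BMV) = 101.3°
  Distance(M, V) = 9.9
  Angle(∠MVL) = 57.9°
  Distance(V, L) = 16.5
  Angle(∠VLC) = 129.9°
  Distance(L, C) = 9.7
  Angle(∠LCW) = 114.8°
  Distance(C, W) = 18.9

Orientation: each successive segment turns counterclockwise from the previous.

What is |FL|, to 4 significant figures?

15.91

∠BMV = 101.3° gives MV at -7.300° from the x-axis; with |MV| = 9.9, V = (14.17, -0.8120). ∠MVL = 57.9° gives VL at 114.8° from the x-axis; with |VL| = 16.5, L = (7.248, 14.17). Then |FL| = |L − F| = 15.91.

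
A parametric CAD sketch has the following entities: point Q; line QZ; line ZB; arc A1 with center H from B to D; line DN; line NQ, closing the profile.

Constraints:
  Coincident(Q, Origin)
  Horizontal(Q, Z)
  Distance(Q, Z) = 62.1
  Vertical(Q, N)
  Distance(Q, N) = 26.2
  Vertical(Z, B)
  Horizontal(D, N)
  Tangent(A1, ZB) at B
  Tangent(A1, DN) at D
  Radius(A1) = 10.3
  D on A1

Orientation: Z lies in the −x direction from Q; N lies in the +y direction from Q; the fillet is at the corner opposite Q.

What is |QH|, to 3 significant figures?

54.2

QN is vertical with |QN| = 26.2 and N on the +y side, so N = (0.00, 26.2). The virtual corner opposite Q is at (-62.1, 26.2). The tangent condition forces HB to be normal to ZB and since A1 is tangent to DN there, HD ⟂ DN, with radius 10.3, so the center H sits 10.3 in from both sides at H = (-51.8, 15.9). Then |QH| = |H − Q| = 54.2.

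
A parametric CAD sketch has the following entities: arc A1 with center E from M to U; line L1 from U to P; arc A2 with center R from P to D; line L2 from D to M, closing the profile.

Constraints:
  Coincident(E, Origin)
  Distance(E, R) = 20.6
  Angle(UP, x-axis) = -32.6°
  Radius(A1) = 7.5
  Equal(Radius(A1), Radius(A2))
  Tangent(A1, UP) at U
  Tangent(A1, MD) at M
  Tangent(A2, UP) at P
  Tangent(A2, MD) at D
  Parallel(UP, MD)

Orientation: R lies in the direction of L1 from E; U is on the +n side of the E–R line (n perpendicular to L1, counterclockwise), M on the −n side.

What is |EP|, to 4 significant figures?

21.92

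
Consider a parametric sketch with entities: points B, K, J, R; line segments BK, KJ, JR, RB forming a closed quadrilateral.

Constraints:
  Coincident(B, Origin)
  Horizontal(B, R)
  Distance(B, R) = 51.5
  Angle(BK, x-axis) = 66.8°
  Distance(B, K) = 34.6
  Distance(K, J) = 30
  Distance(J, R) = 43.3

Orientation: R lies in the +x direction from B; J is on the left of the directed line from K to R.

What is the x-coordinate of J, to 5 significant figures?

41.773

B is at the origin; B and R share the same y with |BR| = 51.5 and R in +x, so R = (51.5, 0). BK runs at 66.8° with |BK| = 34.6, so K = (13.630, 31.802). J is determined by |KJ| = 30.0 and |JR| = 43.3 together: it lies at the intersection of circle(K, 30.0) and circle(R, 43.3). With |KR| = 49.452, the foot of the radical line on KR is 14.869 from K and the perpendicular offset is √(30.0² − 14.869²) = 26.056. Taking the left-of-KR solution: J = (41.773, 42.193).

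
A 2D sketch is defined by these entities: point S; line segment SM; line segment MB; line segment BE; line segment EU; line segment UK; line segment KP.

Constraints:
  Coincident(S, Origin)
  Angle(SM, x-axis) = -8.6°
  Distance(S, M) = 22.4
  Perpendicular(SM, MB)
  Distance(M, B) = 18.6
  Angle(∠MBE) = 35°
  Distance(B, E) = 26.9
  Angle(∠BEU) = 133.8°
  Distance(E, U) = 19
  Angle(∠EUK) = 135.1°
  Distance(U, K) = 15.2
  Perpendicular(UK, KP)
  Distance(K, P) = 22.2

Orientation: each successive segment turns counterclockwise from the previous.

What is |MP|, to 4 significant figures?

17.97

S is at the origin; SM runs at -8.6° with length 22.4, so M = (22.15, -3.350). SM ⟂ MB, so MB runs at 81.40°; with |MB| = 18.6, B = (24.93, 15.04). ∠MBE = 35.0° gives BE at -133.6° from the x-axis; with |BE| = 26.9, E = (6.379, -4.439). ∠BEU = 133.8° gives EU at -87.40° from the x-axis; with |EU| = 19.0, U = (7.241, -23.42). ∠EUK = 135.1° gives UK at -42.50° from the x-axis; with |UK| = 15.2, K = (18.45, -33.69). The perpendicularity gives KP at right angles to UK, so KP runs at 47.50°; with |KP| = 22.2, P = (33.45, -17.32). Then |MP| = |P − M| = 17.97.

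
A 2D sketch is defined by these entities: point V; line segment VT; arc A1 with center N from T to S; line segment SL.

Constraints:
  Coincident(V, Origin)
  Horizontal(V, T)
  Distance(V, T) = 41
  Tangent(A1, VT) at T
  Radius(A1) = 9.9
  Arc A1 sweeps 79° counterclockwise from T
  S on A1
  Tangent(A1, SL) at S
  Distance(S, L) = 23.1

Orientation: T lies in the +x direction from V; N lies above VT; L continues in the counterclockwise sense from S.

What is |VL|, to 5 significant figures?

63.091

V is at the origin; VT is horizontal with |VT| = 41.0 and T on the +x side, so T = (41.000, 0.0000). Tangency of A1 to VT means the radius NT is perpendicular to VT, so N = T + (0, 9.9) = (41.000, 9.9000). On A1, T sits at bearing -90° from N; a 79° counterclockwise sweep puts S at bearing -11°, so S = N + 9.9·(cos -11°, sin -11°) = (50.718, 8.0110). Since A1 is tangent to SL there, NS ⟂ SL, so SL runs along (−sin -11°, cos -11°); with |SL| = 23.1, L = (55.126, 30.687). Then |VL| = |L − V| = 63.091.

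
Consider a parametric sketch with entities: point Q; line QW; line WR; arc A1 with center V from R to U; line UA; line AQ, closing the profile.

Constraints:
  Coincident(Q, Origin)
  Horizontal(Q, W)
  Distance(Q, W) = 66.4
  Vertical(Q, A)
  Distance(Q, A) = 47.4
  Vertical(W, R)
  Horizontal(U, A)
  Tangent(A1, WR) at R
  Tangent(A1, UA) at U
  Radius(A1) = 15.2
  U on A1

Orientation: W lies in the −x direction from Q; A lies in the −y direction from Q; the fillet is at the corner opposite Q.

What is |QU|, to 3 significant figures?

69.8

Q is at the origin; QW is horizontal with |QW| = 66.4 and W on the −x side, so W = (-66.4, 0.00). QA is vertical with |QA| = 47.4 and A on the −y side, so A = (0.00, -47.4). The virtual corner opposite Q is at (-66.4, -47.4). Tangency of A1 to WR means the radius VR is perpendicular to WR and tangency of A1 to UA means the radius VU is perpendicular to UA, with radius 15.2, so the center V sits 15.2 in from both sides at V = (-51.2, -32.2). That places the tangent points at R = (-66.4, -32.2) on WR and U = (-51.2, -47.4) on UA. Then |QU| = |U − Q| = 69.8.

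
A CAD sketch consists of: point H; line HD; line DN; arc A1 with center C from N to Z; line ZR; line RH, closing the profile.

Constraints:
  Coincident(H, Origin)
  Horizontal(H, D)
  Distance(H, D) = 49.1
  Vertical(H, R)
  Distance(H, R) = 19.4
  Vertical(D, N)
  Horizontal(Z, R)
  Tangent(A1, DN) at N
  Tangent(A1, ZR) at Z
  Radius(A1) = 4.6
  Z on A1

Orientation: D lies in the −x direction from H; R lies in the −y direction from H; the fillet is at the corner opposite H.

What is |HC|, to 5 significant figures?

46.897

H is at the origin; HD is horizontal with |HD| = 49.1 and D on the −x side, so D = (-49.100, 0.0000). HR is vertical with |HR| = 19.4 and R on the −y side, so R = (0.0000, -19.400). The virtual corner opposite H is at (-49.100, -19.400). A1 meets DN tangentially, so CN is at right angles to DN and tangency of A1 to ZR means the radius CZ is perpendicular to ZR, with radius 4.6, so the center C sits 4.6 in from both sides at C = (-44.500, -14.800). Then |HC| = |C − H| = 46.897.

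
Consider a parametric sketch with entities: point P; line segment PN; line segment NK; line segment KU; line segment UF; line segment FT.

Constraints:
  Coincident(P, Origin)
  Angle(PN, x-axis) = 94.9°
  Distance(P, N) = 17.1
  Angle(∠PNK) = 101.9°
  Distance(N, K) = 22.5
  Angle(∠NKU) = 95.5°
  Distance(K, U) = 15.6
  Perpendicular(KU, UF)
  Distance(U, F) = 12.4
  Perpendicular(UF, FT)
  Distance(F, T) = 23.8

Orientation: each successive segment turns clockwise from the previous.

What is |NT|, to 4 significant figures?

11.68

P is at the origin; PN runs at 94.9° with length 17.1, so N = (-1.461, 17.04). ∠PNK = 101.9° gives NK at 16.80° from the x-axis; with |NK| = 22.5, K = (20.08, 23.54). ∠NKU = 95.5° gives KU at -67.70° from the x-axis; with |KU| = 15.6, U = (26.00, 9.107). KU is perpendicular to UF, so UF runs at -157.7°; with |UF| = 12.4, F = (14.53, 4.402). UF ⟂ FT, so FT runs at 112.3°; with |FT| = 23.8, T = (5.495, 26.42). Then |NT| = |T − N| = 11.68.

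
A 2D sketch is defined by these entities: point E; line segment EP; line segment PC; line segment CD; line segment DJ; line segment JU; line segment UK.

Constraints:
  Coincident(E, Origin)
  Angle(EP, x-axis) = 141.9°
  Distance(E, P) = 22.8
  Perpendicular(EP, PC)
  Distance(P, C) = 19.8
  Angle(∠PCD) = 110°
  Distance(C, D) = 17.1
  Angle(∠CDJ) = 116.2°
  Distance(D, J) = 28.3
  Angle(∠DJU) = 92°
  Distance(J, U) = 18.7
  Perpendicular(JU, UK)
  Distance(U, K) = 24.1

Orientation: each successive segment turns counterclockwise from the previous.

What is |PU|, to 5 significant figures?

25.289

E is at the origin; EP runs at 141.9° with length 22.8, so P = (-17.942, 14.068). The perpendicularity gives PC at right angles to EP, so PC runs at -128.10°; with |PC| = 19.8, C = (-30.159, -1.5129). ∠PCD = 110.0° gives CD at -58.100° from the x-axis; with |CD| = 17.1, D = (-21.123, -16.030). ∠CDJ = 116.2° gives DJ at 5.7000° from the x-axis; with |DJ| = 28.3, J = (7.0369, -13.220). ∠DJU = 92.0° gives JU at 93.700° from the x-axis; with |JU| = 18.7, U = (5.8302, 5.4415). Then |PU| = |U − P| = 25.289.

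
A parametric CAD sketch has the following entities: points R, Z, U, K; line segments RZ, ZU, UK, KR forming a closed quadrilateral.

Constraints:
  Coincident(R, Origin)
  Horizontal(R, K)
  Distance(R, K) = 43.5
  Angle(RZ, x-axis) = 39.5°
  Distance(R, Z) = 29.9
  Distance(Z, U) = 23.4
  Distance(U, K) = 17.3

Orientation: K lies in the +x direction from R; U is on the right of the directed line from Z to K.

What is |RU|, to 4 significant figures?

27.01

Checks: |ZU| = 23.40 ✓; |UK| = 17.30 ✓.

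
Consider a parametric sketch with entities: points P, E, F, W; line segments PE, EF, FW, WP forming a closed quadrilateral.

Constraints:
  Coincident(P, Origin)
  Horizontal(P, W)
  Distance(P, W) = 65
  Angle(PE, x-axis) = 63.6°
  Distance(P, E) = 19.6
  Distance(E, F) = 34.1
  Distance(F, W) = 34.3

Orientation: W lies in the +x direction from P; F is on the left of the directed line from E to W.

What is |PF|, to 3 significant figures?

49.0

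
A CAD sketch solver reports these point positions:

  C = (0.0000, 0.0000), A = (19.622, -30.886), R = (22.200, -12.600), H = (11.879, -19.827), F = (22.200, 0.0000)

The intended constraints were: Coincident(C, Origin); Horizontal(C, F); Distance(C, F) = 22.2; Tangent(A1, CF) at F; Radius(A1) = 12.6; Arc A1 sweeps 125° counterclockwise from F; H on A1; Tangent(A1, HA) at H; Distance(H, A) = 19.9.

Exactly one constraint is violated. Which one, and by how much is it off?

Distance(H, A) = 19.9 — off by 6.40.

C = (0.00, 0.00) ✓; C.y = 0.00, F.y = 0.00 ✓; |CF| = 22.20 ✓; ∠(RF, FC) = 90.00° ✓; |RF| = 12.60 ✓; bearing(R→H) − bearing(R→F) = 125.0° ✓; |RH| = 12.60 ✓; ∠(RH, HA) = 90.00° ✓; |HA| = 13.50 ✗.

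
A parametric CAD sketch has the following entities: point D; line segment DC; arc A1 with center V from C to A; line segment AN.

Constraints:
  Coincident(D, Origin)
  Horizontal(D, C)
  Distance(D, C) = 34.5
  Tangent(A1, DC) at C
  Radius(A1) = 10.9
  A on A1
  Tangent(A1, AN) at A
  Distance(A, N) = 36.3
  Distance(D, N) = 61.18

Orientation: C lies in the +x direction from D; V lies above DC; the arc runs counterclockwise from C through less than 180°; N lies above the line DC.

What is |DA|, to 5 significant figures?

47.054

Checks: ∠(VC, CD) = 90.00° ✓; |VC| = 10.90 ✓; |VA| = 10.90 ✓; ∠(VA, AN) = 90.00° ✓; |AN| = 36.30 ✓; |DN| = 61.18 ✓.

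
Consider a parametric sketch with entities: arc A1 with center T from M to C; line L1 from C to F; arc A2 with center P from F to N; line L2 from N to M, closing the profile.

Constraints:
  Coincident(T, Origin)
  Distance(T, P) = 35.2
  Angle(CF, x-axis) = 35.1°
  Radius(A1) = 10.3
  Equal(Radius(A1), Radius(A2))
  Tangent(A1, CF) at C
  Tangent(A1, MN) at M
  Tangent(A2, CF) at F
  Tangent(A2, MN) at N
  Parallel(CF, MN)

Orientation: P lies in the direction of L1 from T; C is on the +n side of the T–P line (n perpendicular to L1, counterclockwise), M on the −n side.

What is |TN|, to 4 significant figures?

36.68

Tangency of A1 to both parallel lines with radius 10.3 puts C and M at T ± 10.3·n: C = (-5.923, 8.427), M = (5.923, -8.427). Equal radii place F and N the same way about P: F = P + 10.3·n = (22.88, 28.67), N = P − 10.3·n = (34.72, 11.81). Then |TN| = |N − T| = 36.68.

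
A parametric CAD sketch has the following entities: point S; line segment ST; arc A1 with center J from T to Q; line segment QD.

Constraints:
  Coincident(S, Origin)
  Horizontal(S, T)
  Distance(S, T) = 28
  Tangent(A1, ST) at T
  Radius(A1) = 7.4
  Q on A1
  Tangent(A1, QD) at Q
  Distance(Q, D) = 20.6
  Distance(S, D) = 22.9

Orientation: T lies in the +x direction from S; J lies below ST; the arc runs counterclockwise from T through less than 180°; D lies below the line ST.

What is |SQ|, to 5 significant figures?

22.095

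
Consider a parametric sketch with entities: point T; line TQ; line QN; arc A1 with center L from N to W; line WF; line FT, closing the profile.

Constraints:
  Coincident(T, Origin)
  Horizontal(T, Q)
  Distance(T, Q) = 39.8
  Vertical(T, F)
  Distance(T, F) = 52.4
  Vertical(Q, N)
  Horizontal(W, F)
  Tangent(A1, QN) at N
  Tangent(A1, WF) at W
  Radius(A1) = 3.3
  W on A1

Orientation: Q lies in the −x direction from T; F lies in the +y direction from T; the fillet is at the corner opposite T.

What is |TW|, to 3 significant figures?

63.9

T is at the origin; TQ is horizontal with |TQ| = 39.8 and Q on the −x side, so Q = (-39.8, 0.00). TF is vertical with |TF| = 52.4 and F on the +y side, so F = (0.00, 52.4). The virtual corner opposite T is at (-39.8, 52.4). Since A1 is tangent to QN there, LN ⟂ QN and tangency of A1 to WF means the radius LW is perpendicular to WF, with radius 3.3, so the center L sits 3.3 in from both sides at L = (-36.5, 49.1). That places the tangent points at N = (-39.8, 49.1) on QN and W = (-36.5, 52.4) on WF. Then |TW| = |W − T| = 63.9.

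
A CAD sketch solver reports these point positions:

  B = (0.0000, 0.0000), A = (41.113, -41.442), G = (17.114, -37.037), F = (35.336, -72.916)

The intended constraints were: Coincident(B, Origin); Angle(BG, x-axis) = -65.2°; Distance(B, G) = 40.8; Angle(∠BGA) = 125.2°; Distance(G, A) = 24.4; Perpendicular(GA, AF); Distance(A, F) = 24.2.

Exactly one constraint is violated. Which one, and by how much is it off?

Distance(A, F) = 24.2 — off by 7.80.

B = (0.00, 0.00) ✓; BG at -65.20° ✓; |BG| = 40.80 ✓; ∠BGA = 125.2° ✓; |GA| = 24.40 ✓; ∠(GA, AF) = 90.00° ✓; |AF| = 32.00 ✗.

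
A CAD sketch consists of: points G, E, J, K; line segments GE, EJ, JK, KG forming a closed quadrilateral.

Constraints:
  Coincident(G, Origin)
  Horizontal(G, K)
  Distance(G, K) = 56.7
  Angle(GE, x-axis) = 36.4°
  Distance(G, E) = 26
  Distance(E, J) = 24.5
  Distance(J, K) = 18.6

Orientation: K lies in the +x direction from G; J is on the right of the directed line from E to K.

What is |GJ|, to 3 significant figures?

38.3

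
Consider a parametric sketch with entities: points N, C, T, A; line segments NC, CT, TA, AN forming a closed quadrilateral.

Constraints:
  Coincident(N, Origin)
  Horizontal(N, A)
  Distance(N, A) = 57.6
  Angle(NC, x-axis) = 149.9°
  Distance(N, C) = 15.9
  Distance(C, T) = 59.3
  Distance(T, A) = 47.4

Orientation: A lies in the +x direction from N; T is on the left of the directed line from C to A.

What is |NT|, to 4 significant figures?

54.45

N is at the origin; NA is horizontal with |NA| = 57.6 and A in +x, so A = (57.6, 0). NC runs at 149.9° with |NC| = 15.9, so C = (-13.76, 7.974). T is determined by |CT| = 59.3 and |TA| = 47.4 together: it lies at the intersection of circle(C, 59.3) and circle(A, 47.4). With |CA| = 71.80, the foot of the radical line on CA is 44.74 from C and the perpendicular offset is √(59.3² − 44.74²) = 38.92. Taking the left-of-CA solution: T = (35.03, 41.68).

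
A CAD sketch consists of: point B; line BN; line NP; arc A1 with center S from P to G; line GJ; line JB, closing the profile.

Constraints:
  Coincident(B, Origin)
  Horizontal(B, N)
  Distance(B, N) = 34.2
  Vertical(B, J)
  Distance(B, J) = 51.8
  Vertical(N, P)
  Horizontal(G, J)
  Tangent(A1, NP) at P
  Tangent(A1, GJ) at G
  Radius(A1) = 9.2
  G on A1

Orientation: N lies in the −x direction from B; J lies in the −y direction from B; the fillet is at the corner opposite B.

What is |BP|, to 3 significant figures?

54.6

B is at the origin; BN is horizontal with |BN| = 34.2 and N on the −x side, so N = (-34.2, 0.00). B and J share the same x with |BJ| = 51.8 and J on the −y side, so J = (0.00, -51.8). The virtual corner opposite B is at (-34.2, -51.8). A1 meets NP tangentially, so SP is at right angles to NP and A1 meets GJ tangentially, so SG is at right angles to GJ, with radius 9.2, so the center S sits 9.2 in from both sides at S = (-25.0, -42.6). That places the tangent points at P = (-34.2, -42.6) on NP and G = (-25.0, -51.8) on GJ. Then |BP| = |P − B| = 54.6.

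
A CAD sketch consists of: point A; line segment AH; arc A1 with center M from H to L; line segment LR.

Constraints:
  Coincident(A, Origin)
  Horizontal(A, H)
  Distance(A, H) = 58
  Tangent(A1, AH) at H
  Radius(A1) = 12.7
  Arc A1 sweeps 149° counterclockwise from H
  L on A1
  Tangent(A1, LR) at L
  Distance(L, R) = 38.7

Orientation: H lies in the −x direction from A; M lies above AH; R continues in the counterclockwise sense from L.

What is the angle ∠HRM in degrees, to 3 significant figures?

9.37°

A is at the origin; A and H share the same y with |AH| = 58.0 and H on the −x side, so H = (-58.0, 0.00). Since A1 is tangent to AH there, MH ⟂ AH, so M = H + (0, 12.7) = (-58.0, 12.7). On A1, H sits at bearing -90° from M; a 149° counterclockwise sweep puts L at bearing 59°, so L = M + 12.7·(cos 59°, sin 59°) = (-51.5, 23.6). A1 meets LR tangentially, so ML is at right angles to LR, so LR runs along (−sin 59°, cos 59°); with |LR| = 38.7, R = (-84.6, 43.5). Then cos ∠HRM = RH·RM / (|RH||RM|), giving 9.37°.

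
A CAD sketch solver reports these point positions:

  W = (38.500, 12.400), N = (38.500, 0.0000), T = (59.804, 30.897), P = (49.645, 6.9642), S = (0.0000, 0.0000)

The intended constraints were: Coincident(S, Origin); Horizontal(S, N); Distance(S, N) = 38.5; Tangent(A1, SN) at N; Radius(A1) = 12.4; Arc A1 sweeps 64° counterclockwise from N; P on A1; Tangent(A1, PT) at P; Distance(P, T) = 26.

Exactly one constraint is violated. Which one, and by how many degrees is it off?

Tangent(A1, PT) at P — off by 3.00°.

S = (0.00, 0.00) ✓; S.y = 0.00, N.y = 0.00 ✓; |SN| = 38.50 ✓; ∠(WN, NS) = 90.00° ✓; |WN| = 12.40 ✓; bearing(W→P) − bearing(W→N) = 64.00° ✓; |WP| = 12.40 ✓; ∠(WP, PT) = 87.00° ✗; |PT| = 26.00 ✓.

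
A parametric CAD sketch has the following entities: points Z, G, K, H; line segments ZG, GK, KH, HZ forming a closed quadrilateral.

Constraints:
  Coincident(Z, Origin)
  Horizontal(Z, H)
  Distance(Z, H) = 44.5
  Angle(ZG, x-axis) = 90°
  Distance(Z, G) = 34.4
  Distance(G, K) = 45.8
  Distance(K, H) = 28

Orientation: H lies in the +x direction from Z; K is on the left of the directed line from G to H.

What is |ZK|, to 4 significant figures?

53.29

Checks: |GK| = 45.80 ✓; |KH| = 28.00 ✓.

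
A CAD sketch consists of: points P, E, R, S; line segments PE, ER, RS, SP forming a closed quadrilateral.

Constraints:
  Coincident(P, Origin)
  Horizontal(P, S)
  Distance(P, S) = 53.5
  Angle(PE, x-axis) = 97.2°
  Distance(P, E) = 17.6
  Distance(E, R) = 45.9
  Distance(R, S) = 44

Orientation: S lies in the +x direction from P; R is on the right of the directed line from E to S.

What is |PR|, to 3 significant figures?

29.6

Checks: |ER| = 45.90 ✓; |RS| = 44.00 ✓.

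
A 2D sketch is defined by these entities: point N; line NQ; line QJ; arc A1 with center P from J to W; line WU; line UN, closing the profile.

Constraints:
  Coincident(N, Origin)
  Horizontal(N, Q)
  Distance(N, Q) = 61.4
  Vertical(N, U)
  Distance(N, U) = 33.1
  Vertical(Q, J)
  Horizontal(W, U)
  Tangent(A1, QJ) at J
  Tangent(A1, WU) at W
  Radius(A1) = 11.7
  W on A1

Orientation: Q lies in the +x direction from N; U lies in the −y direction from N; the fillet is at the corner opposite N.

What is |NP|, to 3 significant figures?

54.1

N is at the origin; N and Q share the same y with |NQ| = 61.4 and Q on the +x side, so Q = (61.4, 0.00). NU is vertical with |NU| = 33.1 and U on the −y side, so U = (0.00, -33.1). The virtual corner opposite N is at (61.4, -33.1). Tangency of A1 to QJ means the radius PJ is perpendicular to QJ and since A1 is tangent to WU there, PW ⟂ WU, with radius 11.7, so the center P sits 11.7 in from both sides at P = (49.7, -21.4). Then |NP| = |P − N| = 54.1.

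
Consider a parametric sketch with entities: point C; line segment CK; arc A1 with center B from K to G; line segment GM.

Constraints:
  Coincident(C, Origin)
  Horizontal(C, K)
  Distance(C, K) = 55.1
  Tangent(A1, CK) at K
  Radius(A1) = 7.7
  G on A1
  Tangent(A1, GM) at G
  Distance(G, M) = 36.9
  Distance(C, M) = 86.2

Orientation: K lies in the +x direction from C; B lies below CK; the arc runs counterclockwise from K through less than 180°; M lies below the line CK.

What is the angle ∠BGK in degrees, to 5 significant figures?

21.078°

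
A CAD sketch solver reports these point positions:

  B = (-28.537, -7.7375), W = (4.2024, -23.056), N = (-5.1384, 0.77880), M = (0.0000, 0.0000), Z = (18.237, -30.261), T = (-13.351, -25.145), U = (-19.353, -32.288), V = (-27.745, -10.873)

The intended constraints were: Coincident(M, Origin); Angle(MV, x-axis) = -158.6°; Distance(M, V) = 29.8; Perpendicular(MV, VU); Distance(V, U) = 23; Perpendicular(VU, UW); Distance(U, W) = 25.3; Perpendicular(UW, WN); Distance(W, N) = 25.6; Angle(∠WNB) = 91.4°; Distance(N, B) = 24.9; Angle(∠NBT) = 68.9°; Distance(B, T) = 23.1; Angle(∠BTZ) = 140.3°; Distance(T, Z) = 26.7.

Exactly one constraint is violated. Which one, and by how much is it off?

Distance(T, Z) = 26.7 — off by 5.30.

M = (0.00, 0.00) ✓; MV at -158.6° ✓; |MV| = 29.80 ✓; ∠(MV, VU) = 90.00° ✓; |VU| = 23.00 ✓; ∠(VU, UW) = 90.00° ✓; |UW| = 25.30 ✓; ∠(UW, WN) = 90.00° ✓; |WN| = 25.60 ✓; ∠WNB = 91.40° ✓; |NB| = 24.90 ✓; ∠NBT = 68.90° ✓; |BT| = 23.10 ✓; ∠BTZ = 140.3° ✓; |TZ| = 32.00 ✗.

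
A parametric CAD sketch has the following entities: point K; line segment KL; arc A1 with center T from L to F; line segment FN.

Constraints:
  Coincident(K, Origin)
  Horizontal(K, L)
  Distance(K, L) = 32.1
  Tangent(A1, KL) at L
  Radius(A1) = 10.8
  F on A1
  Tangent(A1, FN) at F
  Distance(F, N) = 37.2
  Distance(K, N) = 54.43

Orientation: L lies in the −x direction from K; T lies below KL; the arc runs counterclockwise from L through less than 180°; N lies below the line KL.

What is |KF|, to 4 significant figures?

44.56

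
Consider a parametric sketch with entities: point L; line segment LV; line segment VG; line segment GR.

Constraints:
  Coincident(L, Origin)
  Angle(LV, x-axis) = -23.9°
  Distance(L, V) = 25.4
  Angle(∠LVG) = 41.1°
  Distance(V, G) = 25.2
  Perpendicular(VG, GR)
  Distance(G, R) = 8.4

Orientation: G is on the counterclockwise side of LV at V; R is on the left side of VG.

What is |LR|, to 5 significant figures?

10.274

L is at the origin; LV runs at -23.9° with length 25.4, so V = 25.4·(cos -23.9°, sin -23.9°) = (23.222, -10.291). ∠LVG = 41.1°, so VG runs at -23.9° + (180° − 41.1°) = 115.00° from the x-axis; with |VG| = 25.2, G = V + 25.2·(cos 115.00°, sin 115.00°) = (12.572, 12.548). The perpendicularity gives GR at right angles to VG; with |GR| = 8.4 on the left of VG, R = G + 8.4·(-0.90631, -0.42262) = (4.9591, 8.9984). Then |LR| = |R − L| = 10.274.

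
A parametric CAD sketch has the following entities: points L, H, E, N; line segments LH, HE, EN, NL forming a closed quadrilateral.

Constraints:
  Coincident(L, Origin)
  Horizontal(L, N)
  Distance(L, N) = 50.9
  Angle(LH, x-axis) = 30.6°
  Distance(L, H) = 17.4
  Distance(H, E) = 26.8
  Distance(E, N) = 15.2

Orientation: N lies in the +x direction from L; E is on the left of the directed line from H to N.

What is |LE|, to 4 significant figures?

43.29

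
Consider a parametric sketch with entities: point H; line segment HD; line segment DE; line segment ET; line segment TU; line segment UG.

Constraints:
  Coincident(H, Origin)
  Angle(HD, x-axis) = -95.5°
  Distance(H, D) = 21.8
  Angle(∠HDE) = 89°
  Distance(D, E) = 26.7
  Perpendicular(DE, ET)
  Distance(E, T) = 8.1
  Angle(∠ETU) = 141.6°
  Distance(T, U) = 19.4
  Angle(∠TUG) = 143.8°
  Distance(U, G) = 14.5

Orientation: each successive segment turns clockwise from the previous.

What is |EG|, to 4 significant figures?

37.62

H is at the origin; HD runs at -95.5° with length 21.8, so D = (-2.089, -21.70). ∠HDE = 89.0° gives DE at 173.5° from the x-axis; with |DE| = 26.7, E = (-28.62, -18.68). The perpendicularity gives ET at right angles to DE, so ET runs at 83.50°; with |ET| = 8.1, T = (-27.70, -10.63). ∠ETU = 141.6° gives TU at 45.10° from the x-axis; with |TU| = 19.4, U = (-14.01, 3.113). ∠TUG = 143.8° gives UG at 8.900° from the x-axis; with |UG| = 14.5, G = (0.3185, 5.356). Then |EG| = |G − E| = 37.62.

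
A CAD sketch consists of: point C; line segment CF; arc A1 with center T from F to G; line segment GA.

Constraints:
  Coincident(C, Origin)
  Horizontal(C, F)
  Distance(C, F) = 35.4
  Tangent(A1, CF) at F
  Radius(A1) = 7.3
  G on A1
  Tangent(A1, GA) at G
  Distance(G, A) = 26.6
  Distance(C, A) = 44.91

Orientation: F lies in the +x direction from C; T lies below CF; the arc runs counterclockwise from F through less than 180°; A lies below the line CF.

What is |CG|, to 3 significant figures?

29.1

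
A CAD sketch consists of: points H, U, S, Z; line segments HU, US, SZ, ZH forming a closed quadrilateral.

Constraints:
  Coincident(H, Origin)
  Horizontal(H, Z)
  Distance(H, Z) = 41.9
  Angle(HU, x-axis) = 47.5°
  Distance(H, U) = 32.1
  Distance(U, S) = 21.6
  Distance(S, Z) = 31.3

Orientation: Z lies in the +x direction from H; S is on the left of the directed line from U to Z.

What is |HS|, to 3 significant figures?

52.3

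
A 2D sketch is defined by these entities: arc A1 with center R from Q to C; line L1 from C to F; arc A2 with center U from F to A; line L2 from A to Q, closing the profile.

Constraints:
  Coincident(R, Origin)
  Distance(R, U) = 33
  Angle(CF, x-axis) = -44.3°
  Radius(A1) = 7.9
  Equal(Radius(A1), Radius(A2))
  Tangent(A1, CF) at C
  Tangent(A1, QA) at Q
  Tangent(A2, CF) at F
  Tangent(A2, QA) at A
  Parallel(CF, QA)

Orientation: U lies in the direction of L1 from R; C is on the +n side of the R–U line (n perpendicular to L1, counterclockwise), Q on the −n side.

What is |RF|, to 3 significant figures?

33.9

The slot axis is L1's direction at -44.3°, so u = (cos -44.3°, sin -44.3°) = (0.716, -0.698) and n = (−sin -44.3°, cos -44.3°) = (0.698, 0.716). R is at the origin and U lies 33.0 along u from R, so U = 33.0·u = (23.6, -23.0). Tangency of A1 to both parallel lines with radius 7.9 puts C and Q at R ± 7.9·n: C = (5.52, 5.65), Q = (-5.52, -5.65). Equal radii place F and A the same way about U: F = U + 7.9·n = (29.1, -17.4), A = U − 7.9·n = (18.1, -28.7). Then |RF| = |F − R| = 33.9.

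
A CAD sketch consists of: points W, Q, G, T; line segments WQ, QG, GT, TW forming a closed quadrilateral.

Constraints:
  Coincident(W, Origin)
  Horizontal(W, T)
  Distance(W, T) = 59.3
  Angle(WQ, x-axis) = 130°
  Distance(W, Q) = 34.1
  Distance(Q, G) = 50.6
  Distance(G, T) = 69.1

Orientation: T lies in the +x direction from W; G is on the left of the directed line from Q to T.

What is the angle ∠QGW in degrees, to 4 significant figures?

35.12°

W is at the origin; WT is horizontal with |WT| = 59.3 and T in +x, so T = (59.3, 0). WQ runs at 130.0° with |WQ| = 34.1, so Q = (-21.92, 26.12). G is determined by |QG| = 50.6 and |GT| = 69.1 together: it lies at the intersection of circle(Q, 50.6) and circle(T, 69.1). With |QT| = 85.32, the foot of the radical line on QT is 29.68 from Q and the perpendicular offset is √(50.6² − 29.68²) = 40.98. Taking the left-of-QT solution: G = (18.88, 56.05).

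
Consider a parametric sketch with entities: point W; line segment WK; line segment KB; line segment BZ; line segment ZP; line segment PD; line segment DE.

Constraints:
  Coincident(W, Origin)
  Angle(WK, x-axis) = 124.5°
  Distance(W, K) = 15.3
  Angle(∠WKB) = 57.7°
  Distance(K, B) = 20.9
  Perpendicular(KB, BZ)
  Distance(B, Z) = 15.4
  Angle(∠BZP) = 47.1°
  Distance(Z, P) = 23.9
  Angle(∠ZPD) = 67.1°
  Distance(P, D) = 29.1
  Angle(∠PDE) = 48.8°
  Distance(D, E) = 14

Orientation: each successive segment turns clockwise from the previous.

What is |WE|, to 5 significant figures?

21.550

W is at the origin; WK runs at 124.5° with length 15.3, so K = (-8.6660, 12.609). ∠WKB = 57.7° gives KB at 2.2000° from the x-axis; with |KB| = 20.9, B = (12.219, 13.411). KB is perpendicular to BZ, so BZ runs at -87.800°; with |BZ| = 15.4, Z = (12.810, -1.9772). ∠BZP = 47.1° gives ZP at 139.30° from the x-axis; with |ZP| = 23.9, P = (-5.3097, 13.608). ∠ZPD = 67.1° gives PD at 26.400° from the x-axis; with |PD| = 29.1, D = (20.756, 26.547). ∠PDE = 48.8° gives DE at -104.80° from the x-axis; with |DE| = 14.0, E = (17.179, 13.011). Then |WE| = |E − W| = 21.550.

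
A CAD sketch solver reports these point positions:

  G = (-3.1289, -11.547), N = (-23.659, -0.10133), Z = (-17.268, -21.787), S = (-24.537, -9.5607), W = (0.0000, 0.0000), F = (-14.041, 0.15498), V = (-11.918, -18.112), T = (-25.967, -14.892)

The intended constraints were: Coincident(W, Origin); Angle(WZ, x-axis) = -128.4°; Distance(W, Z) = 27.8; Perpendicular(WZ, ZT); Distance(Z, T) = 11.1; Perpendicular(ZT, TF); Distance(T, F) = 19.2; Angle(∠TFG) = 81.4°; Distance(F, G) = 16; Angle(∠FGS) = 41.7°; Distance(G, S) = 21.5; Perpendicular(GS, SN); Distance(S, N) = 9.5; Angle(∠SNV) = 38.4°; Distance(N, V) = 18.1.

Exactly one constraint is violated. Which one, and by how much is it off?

Distance(N, V) = 18.1 — off by 3.40.

W = (0.00, 0.00) ✓; WZ at -128.4° ✓; |WZ| = 27.80 ✓; ∠(WZ, ZT) = 90.00° ✓; |ZT| = 11.10 ✓; ∠(ZT, TF) = 90.00° ✓; |TF| = 19.20 ✓; ∠TFG = 81.40° ✓; |FG| = 16.00 ✓; ∠FGS = 41.70° ✓; |GS| = 21.50 ✓; ∠(GS, SN) = 90.00° ✓; |SN| = 9.500 ✓; ∠SNV = 38.40° ✓; |NV| = 21.50 ✗.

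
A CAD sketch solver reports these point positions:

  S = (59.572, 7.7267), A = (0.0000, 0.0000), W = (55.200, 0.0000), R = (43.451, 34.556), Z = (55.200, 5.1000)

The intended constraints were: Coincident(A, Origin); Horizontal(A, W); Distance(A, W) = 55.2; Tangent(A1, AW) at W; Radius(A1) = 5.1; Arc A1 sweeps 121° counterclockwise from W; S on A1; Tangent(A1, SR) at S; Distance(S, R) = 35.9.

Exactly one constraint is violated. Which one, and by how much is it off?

Distance(S, R) = 35.9 — off by 4.60.

A = (0.00, 0.00) ✓; A.y = 0.00, W.y = 0.00 ✓; |AW| = 55.20 ✓; ∠(ZW, WA) = 90.00° ✓; |ZW| = 5.100 ✓; bearing(Z→S) − bearing(Z→W) = 121.0° ✓; |ZS| = 5.100 ✓; ∠(ZS, SR) = 90.00° ✓; |SR| = 31.30 ✗.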